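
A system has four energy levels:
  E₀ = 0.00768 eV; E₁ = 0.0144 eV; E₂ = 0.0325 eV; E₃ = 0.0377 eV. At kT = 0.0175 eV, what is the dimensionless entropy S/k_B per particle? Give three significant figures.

1.18

Eᵢ/kT = 0.43886, 0.82286, 1.8571, 2.1543.
Z = Σ e^(−Eᵢ/kT) = e^(−0.43886) + e^(−0.82286) + e^(−1.8571) + e^(−2.1543) = 0.64477 + 0.43917 + 0.15612 + 0.11598 = 1.3560.
⟨E⟩ = Σ EᵢPᵢ = 0.015282 eV.
S/k_B = ln Z + ⟨E⟩/kT = ln(1.3560) + 0.015282/0.0175 = 0.30454 + 0.87326 = 1.18.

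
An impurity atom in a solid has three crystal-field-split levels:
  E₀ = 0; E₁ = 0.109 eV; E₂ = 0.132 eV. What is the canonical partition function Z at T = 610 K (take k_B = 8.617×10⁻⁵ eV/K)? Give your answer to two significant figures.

k_BT = 8.617×10⁻⁵ × 610 K = 0.05256 eV.
Eᵢ/kT = 0, 2.074, 2.511.
Z = Σ e^(−Eᵢ/kT) = e^(−0) + e^(−2.074) + e^(−2.511) = 1.000 + 0.1257 + 0.08119 = 1.207.

Z = 1.2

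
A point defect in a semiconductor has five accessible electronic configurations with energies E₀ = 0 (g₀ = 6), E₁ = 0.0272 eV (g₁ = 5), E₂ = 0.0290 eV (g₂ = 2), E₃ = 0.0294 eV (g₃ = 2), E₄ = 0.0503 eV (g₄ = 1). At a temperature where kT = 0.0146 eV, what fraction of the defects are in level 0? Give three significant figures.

Eᵢ/kT = 0, 1.8630, 1.9863, 2.0137, 3.4452.
Z = Σ gᵢe^(−Eᵢ/kT) = 6·e^(−0) + 5·e^(−1.8630) + 2·e^(−1.9863) + 2·e^(−2.0137) + 1·e^(−3.4452) = 6.0000 + 0.77603 + 0.27440 + 0.26699 + 0.031898 = 7.3493.
P₀ = g₀ e^(−E₀/kT) / Z = 6.0000/7.3493 = 0.816.

0.816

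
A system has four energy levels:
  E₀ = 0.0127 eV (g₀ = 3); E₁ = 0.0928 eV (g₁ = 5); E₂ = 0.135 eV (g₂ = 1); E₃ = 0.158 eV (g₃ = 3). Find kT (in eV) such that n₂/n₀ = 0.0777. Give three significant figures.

0.0840 eV

n₂/n₀ = (g₂/g₀) exp[−(E₂−E₀)/kT] = 0.0777.
⇒ (E₂−E₀)/kT = ln((1/3)/0.0777) = ln(4.2900) = 1.4563.
kT = 0.1223 eV / 1.4563 = 0.0840 eV.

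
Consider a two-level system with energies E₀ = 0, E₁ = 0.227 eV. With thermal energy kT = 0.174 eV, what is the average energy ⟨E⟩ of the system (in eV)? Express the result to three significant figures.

Eᵢ/kT = 0, 1.3046.
Z = Σ e^(−Eᵢ/kT) = e^(−0) + e^(−1.3046) = 1.0000 + 0.27128 = 1.2713.
⟨E⟩ = Σ Eᵢ e^(−Eᵢ/kT) / Z = (0·1.0000 + 0.227·0.27128) / 1.2713 = 0.0484 eV.

0.0484 eV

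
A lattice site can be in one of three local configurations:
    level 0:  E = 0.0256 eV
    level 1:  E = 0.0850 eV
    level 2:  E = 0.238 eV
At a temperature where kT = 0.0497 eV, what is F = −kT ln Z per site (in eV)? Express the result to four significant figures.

0.01193 eV

Eᵢ/kT = 0.515091, 1.71026, 4.78873.
Z = Σ e^(−Eᵢ/kT) = e^(−0.515091) + e^(−1.71026) + e^(−4.78873) = 0.597446 + 0.180819 + 0.00832302 = 0.786588.
F = −kT ln Z = −0.0497 × ln(0.786588) = −0.0497 × -0.240051 = 0.01193 eV.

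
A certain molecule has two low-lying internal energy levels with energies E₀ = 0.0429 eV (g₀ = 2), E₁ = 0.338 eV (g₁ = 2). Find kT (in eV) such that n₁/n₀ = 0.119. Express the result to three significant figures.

0.139 eV

n₁/n₀ = (g₁/g₀) exp[−(E₁−E₀)/kT] = 0.119.
⇒ (E₁−E₀)/kT = ln((2/2)/0.119) = ln(8.4034) = 2.1286.
kT = 0.2951 eV / 2.1286 = 0.139 eV.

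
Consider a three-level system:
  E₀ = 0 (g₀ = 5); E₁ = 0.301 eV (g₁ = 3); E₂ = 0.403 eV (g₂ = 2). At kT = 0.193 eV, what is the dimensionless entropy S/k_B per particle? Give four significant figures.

2.027

Eᵢ/kT = 0, 1.55959, 2.08808.
Z = Σ gᵢe^(−Eᵢ/kT) = 5·e^(−0) + 3·e^(−1.55959) + 2·e^(−2.08808) = 5.00000 + 0.630667 + 0.247850 = 5.87852.
⟨E⟩ = Σ EᵢPᵢ = 0.0492835 eV.
S/k_B = ln Z + ⟨E⟩/kT = ln(5.87852) + 0.0492835/0.193 = 1.77131 + 0.255355 = 2.027.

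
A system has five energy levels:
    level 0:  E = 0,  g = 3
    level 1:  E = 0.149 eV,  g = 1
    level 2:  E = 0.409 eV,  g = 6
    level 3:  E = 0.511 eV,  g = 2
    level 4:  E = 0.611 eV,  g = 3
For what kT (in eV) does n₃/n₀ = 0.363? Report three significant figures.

0.841 eV

n₃/n₀ = (g₃/g₀) exp[−(E₃−E₀)/kT] = 0.363.
⇒ (E₃−E₀)/kT = ln((2/3)/0.363) = ln(1.8365) = 0.60786.
kT = 0.511 eV / 0.60786 = 0.841 eV.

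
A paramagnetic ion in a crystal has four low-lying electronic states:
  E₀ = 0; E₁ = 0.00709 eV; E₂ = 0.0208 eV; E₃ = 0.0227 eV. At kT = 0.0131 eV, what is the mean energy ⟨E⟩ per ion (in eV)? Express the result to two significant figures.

0.0063 eV

Eᵢ/kT = 0, 0.5412, 1.588, 1.733.
Z = Σ e^(−Eᵢ/kT) = e^(−0) + e^(−0.5412) + e^(−1.588) + e^(−1.733) = 1.000 + 0.5820 + 0.2043 + 0.1768 = 1.963.
⟨E⟩ = Σ Eᵢ e^(−Eᵢ/kT) / Z = (0·1.000 + 0.00709·0.5820 + 0.0208·0.2043 + 0.0227·0.1768) / 1.963 = 0.0063 eV.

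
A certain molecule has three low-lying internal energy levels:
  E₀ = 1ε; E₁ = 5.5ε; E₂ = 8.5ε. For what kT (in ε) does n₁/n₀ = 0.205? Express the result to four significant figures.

n₁/n₀ = exp[−(E₁−E₀)/kT] = 0.205.
⇒ (E₁−E₀)/kT = ln(1/0.205) = ln(4.87805) = 1.58475.
kT = 4.5ε / 1.58475 = 2.840 ε.

2.840 ε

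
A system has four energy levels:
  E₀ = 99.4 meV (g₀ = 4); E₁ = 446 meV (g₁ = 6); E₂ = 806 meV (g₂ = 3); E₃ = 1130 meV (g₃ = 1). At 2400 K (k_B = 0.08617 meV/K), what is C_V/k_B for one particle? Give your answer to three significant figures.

0.670

k_BT = 0.08617 × 2400 K = 206.81 meV.
Eᵢ/kT = 0.48063, 2.1566, 3.8973, 5.4640.
Z = Σ gᵢe^(−Eᵢ/kT) = 4·e^(−0.48063) + 6·e^(−2.1566) + 3·e^(−3.8973) + 1·e^(−5.4640) = 2.4736 + 0.69431 + 0.060890 + 0.0042366 = 3.2330.
⟨E⟩ = 188.49 meV, ⟨E²⟩ = 64187 meV².
C_V/k_B = (⟨E²⟩ − ⟨E⟩²)/(kT)² = (64187 − 35528)/42770 = 0.670.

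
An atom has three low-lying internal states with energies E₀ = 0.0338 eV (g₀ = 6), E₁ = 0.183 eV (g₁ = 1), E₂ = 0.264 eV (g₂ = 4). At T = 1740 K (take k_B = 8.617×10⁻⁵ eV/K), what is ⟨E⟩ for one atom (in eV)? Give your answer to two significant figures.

k_BT = 8.617×10⁻⁵ × 1740 K = 0.1499 eV.
Eᵢ/kT = 0.2255, 1.221, 1.761.
Z = Σ gᵢe^(−Eᵢ/kT) = 6·e^(−0.2255) + 1·e^(−1.221) + 4·e^(−1.761) = 4.789 + 0.2949 + 0.6875 = 5.771.
⟨E⟩ = Σ Eᵢ gᵢe^(−Eᵢ/kT) / Z = (0.0338·4.789 + 0.183·0.2949 + 0.264·0.6875) / 5.771 = 0.069 eV.

0.069 eV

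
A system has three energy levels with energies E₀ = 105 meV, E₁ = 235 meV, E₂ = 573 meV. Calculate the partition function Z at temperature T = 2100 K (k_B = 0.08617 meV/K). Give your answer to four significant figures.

Z = 0.8748

k_BT = 0.08617 × 2100 K = 180.957 meV.
Eᵢ/kT = 0.580248, 1.29865, 3.16650.
Z = Σ e^(−Eᵢ/kT) = e^(−0.580248) + e^(−1.29865) + e^(−3.16650) = 0.559760 + 0.272900 + 0.0421509 = 0.874811.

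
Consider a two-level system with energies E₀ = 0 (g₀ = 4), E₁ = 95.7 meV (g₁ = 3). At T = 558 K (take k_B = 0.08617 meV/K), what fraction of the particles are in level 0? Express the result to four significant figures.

0.9070

k_BT = 0.08617 × 558 K = 48.0829 meV.
Eᵢ/kT = 0, 1.99031.
Z = Σ gᵢe^(−Eᵢ/kT) = 4·e^(−0) + 3·e^(−1.99031) = 4.00000 + 0.409959 = 4.40996.
P₀ = g₀ e^(−E₀/kT) / Z = 4.00000/4.40996 = 0.9070.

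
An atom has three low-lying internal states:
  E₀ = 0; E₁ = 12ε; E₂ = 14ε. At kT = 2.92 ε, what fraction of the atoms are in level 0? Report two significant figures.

0.98

Eᵢ/kT = 0, 4.110, 4.795.
Z = Σ e^(−Eᵢ/kT) = e^(−0) + e^(−4.110) + e^(−4.795) = 1.000 + 0.01641 + 0.008271 = 1.025.
P₀ = e^(−E₀/kT) / Z = 1.000/1.025 = 0.98.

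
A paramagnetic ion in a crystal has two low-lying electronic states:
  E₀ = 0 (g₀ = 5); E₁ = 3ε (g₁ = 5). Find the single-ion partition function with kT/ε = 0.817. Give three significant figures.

Z = 5.13

Eᵢ/kT = 0, 3.6720.
Z = Σ gᵢe^(−Eᵢ/kT) = 5·e^(−0) + 5·e^(−3.6720) = 5.0000 + 0.12713 = 5.1271.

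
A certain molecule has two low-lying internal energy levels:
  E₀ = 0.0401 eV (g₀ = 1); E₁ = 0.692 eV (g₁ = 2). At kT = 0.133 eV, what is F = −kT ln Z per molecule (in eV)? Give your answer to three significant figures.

Eᵢ/kT = 0.30150, 5.2030.
Z = Σ gᵢe^(−Eᵢ/kT) = 1·e^(−0.30150) + 2·e^(−5.2030) = 0.73971 + 0.011000 = 0.75071.
F = −kT ln Z = −0.133 × ln(0.75071) = −0.133 × -0.28674 = 0.0381 eV.

0.0381 eV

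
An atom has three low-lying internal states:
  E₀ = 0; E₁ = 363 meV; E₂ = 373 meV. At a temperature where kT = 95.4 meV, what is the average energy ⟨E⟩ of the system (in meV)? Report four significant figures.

Eᵢ/kT = 0, 3.80503, 3.90985.
Z = Σ e^(−Eᵢ/kT) = e^(−0) + e^(−3.80503) + e^(−3.90985) = 1.00000 + 0.0222585 + 0.0200435 = 1.04230.
⟨E⟩ = Σ Eᵢ e^(−Eᵢ/kT) / Z = (0·1.00000 + 363·0.0222585 + 373·0.0200435) / 1.04230 = 14.92 meV.

14.92 meV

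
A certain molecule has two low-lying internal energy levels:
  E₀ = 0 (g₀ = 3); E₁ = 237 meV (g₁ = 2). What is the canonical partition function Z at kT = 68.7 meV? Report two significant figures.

Z = 3.1

Eᵢ/kT = 0, 3.450.
Z = Σ gᵢe^(−Eᵢ/kT) = 3·e^(−0) + 2·e^(−3.450) = 3.000 + 0.06349 = 3.063.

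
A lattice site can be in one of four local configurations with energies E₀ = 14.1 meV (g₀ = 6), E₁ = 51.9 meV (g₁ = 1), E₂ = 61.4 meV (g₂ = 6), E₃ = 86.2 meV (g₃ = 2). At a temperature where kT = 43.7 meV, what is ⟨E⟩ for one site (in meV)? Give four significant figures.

Eᵢ/kT = 0.322654, 1.18764, 1.40503, 1.97254.
Z = Σ gᵢe^(−Eᵢ/kT) = 6·e^(−0.322654) + 1·e^(−1.18764) + 6·e^(−1.40503) + 2·e^(−1.97254) = 4.34535 + 0.304940 + 1.47216 + 0.278206 = 6.40066.
⟨E⟩ = Σ Eᵢ gᵢe^(−Eᵢ/kT) / Z = (14.1·4.34535 + 51.9·0.304940 + 61.4·1.47216 + 86.2·0.278206) / 6.40066 = 29.91 meV.

29.91 meV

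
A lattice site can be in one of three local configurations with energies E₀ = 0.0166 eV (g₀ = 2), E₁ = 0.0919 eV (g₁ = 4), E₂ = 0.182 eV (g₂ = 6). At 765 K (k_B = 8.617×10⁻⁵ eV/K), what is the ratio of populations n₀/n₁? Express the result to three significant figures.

1.57

k_BT = 8.617×10⁻⁵ × 765 K = 0.065920 eV.
n₀/n₁ = (g₀/g₁) exp[−(E₀−E₁)/kT] = (2/4) × exp(−(-0.0753 eV)/(0.065920 eV)) = (2/4) × exp(1.1423) = 1.57.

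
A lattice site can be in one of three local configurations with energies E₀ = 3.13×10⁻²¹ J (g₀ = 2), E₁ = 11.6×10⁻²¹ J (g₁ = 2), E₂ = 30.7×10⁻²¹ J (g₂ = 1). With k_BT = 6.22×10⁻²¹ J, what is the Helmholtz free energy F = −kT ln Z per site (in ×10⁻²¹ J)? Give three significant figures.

Eᵢ/kT = 0.50322, 1.8650, 4.9357.
Z = Σ gᵢe^(−Eᵢ/kT) = 2·e^(−0.50322) + 2·e^(−1.8650) + 1·e^(−4.9357) = 1.2092 + 0.30979 + 0.0071854 = 1.5262.
F = −kT ln Z = −6.22 × ln(1.5262) = −6.22 × 0.42278 = -2.63 ×10⁻²¹ J.

-2.63 ×10⁻²¹ J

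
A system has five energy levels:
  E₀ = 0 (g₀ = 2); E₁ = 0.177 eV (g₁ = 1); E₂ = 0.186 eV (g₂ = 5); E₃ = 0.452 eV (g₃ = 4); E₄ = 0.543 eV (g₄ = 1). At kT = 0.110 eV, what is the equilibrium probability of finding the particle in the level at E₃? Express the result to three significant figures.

Eᵢ/kT = 0, 1.6091, 1.6909, 4.1091, 4.9364.
Z = Σ gᵢe^(−Eᵢ/kT) = 2·e^(−0) + 1·e^(−1.6091) + 5·e^(−1.6909) + 4·e^(−4.1091) + 1·e^(−4.9364) = 2.0000 + 0.20007 + 0.92177 + 0.065690 + 0.0071804 = 3.1947.
P₃ = g₃ e^(−E₃/kT) / Z = 0.065690/3.1947 = 0.0206.

0.0206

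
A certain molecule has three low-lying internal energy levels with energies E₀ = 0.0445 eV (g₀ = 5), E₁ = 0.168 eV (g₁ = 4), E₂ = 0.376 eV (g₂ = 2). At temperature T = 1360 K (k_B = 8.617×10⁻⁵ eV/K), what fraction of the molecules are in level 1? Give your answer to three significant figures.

0.214

k_BT = 8.617×10⁻⁵ × 1360 K = 0.11719 eV.
Eᵢ/kT = 0.37973, 1.4336, 3.2085.
Z = Σ gᵢe^(−Eᵢ/kT) = 5·e^(−0.37973) + 4·e^(−1.4336) + 2·e^(−3.2085) = 3.4202 + 0.95380 + 0.080834 = 4.4548.
P₁ = g₁ e^(−E₁/kT) / Z = 0.95380/4.4548 = 0.214.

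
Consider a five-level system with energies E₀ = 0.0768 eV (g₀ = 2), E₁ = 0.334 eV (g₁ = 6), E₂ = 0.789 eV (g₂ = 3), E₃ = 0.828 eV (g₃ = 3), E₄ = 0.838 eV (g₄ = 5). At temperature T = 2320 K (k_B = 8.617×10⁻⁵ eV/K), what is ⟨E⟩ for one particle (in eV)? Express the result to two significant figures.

k_BT = 8.617×10⁻⁵ × 2320 K = 0.1999 eV.
Eᵢ/kT = 0.3842, 1.671, 3.947, 4.142, 4.192.
Z = Σ gᵢe^(−Eᵢ/kT) = 2·e^(−0.3842) + 6·e^(−1.671) + 3·e^(−3.947) + 3·e^(−4.142) + 5·e^(−4.192) = 1.362 + 1.128 + 0.05794 + 0.04767 + 0.07558 = 2.671.
⟨E⟩ = Σ Eᵢ gᵢe^(−Eᵢ/kT) / Z = (0.0768·1.362 + 0.334·1.128 + 0.789·0.05794 + 0.828·0.04767 + 0.838·0.07558) / 2.671 = 0.24 eV.

0.24 eV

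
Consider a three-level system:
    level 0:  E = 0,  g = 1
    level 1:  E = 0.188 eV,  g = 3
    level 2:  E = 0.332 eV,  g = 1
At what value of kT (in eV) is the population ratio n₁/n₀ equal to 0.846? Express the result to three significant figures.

0.149 eV

n₁/n₀ = (g₁/g₀) exp[−(E₁−E₀)/kT] = 0.846.
⇒ (E₁−E₀)/kT = ln((3/1)/0.846) = ln(3.5461) = 1.2658.
kT = 0.188 eV / 1.2658 = 0.149 eV.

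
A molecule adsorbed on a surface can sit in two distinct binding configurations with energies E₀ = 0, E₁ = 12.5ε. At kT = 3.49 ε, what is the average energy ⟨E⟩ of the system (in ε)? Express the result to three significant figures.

0.338 ε

Eᵢ/kT = 0, 3.5817.
Z = Σ e^(−Eᵢ/kT) = e^(−0) + e^(−3.5817) = 1.0000 + 0.027828 = 1.0278.
⟨E⟩ = Σ Eᵢ e^(−Eᵢ/kT) / Z = (0·1.0000 + 12.5·0.027828) / 1.0278 = 0.338 ε.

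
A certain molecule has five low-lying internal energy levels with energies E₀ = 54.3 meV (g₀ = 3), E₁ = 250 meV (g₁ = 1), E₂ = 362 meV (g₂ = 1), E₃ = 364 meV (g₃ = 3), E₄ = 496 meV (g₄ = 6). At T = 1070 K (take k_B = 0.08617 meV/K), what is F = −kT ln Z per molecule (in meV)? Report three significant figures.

-56.0 meV

k_BT = 0.08617 × 1070 K = 92.202 meV.
Eᵢ/kT = 0.58892, 2.7114, 3.9262, 3.9479, 5.3795.
Z = Σ gᵢe^(−Eᵢ/kT) = 3·e^(−0.58892) + 1·e^(−2.7114) + 1·e^(−3.9262) + 3·e^(−3.9479) + 6·e^(−5.3795) = 1.6648 + 0.066444 + 0.019718 + 0.057886 + 0.027661 = 1.8365.
F = −kT ln Z = −92.202 × ln(1.8365) = −92.202 × 0.60786 = -56.0 meV.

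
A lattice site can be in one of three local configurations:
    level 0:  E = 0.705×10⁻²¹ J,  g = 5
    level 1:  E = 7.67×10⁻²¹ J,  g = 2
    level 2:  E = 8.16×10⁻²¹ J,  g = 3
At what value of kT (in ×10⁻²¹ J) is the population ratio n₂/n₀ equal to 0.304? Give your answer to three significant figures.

n₂/n₀ = (g₂/g₀) exp[−(E₂−E₀)/kT] = 0.304.
⇒ (E₂−E₀)/kT = ln((3/5)/0.304) = ln(1.9737) = 0.67991.
kT = 7.455 ×10⁻²¹ J / 0.67991 = 11.0 ×10⁻²¹ J.

11.0 ×10⁻²¹ J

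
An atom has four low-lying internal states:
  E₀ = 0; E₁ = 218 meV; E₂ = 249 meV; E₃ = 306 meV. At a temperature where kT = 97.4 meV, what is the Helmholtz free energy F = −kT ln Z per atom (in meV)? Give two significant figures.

-20 meV

Eᵢ/kT = 0, 2.238, 2.556, 3.142.
Z = Σ e^(−Eᵢ/kT) = e^(−0) + e^(−2.238) + e^(−2.556) + e^(−3.142) = 1.000 + 0.1067 + 0.07761 + 0.04320 = 1.228.
F = −kT ln Z = −97.4 × ln(1.228) = −97.4 × 0.2054 = -20 meV.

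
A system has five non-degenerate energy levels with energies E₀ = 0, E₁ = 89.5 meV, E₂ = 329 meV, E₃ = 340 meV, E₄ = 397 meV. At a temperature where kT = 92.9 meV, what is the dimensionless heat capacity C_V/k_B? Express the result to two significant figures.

0.72

Eᵢ/kT = 0, 0.9634, 3.541, 3.660, 4.273.
Z = Σ e^(−Eᵢ/kT) = e^(−0) + e^(−0.9634) + e^(−3.541) + e^(−3.660) + e^(−4.273) = 1.000 + 0.3816 + 0.02898 + 0.02573 + 0.01394 = 1.450.
⟨E⟩ = 39.98 meV, ⟨E²⟩ = 7838 meV².
C_V/k_B = (⟨E²⟩ − ⟨E⟩²)/(kT)² = (7838 − 1598)/8630 = 0.72.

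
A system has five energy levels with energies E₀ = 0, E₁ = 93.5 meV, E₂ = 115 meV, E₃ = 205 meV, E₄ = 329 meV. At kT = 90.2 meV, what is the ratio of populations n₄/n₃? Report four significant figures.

n₄/n₃ = exp[−(E₄−E₃)/kT] = exp(−(124 meV)/(90.2 meV)) = exp(-1.37472) = 0.2529.

0.2529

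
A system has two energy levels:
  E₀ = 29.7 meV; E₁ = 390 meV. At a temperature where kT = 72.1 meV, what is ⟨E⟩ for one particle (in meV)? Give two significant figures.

Eᵢ/kT = 0.4119, 5.409.
Z = Σ e^(−Eᵢ/kT) = e^(−0.4119) + e^(−5.409) = 0.6624 + 0.004476 = 0.6669.
⟨E⟩ = Σ Eᵢ e^(−Eᵢ/kT) / Z = (29.7·0.6624 + 390·0.004476) / 0.6669 = 32 meV.

32 meV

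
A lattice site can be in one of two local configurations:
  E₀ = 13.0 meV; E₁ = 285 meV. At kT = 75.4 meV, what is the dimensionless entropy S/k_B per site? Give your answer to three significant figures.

Eᵢ/kT = 0.17241, 3.7798.
Z = Σ e^(−Eᵢ/kT) = e^(−0.17241) + e^(−3.7798) = 0.84163 + 0.022827 = 0.86446.
⟨E⟩ = Σ EᵢPᵢ = 20.182 meV.
S/k_B = ln Z + ⟨E⟩/kT = ln(0.86446) + 20.182/75.4 = -0.14565 + 0.26767 = 0.122.

0.122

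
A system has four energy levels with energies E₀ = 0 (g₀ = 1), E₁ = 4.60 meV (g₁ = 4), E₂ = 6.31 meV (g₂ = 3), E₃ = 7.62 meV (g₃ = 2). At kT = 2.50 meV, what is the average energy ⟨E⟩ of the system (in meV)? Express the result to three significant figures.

2.62 meV

Eᵢ/kT = 0, 1.8400, 2.5240, 3.0480.
Z = Σ gᵢe^(−Eᵢ/kT) = 1·e^(−0) + 4·e^(−1.8400) + 3·e^(−2.5240) + 2·e^(−3.0480) = 1.0000 + 0.63527 + 0.24042 + 0.094907 = 1.9706.
⟨E⟩ = Σ Eᵢ gᵢe^(−Eᵢ/kT) / Z = (0·1.0000 + 4.60·0.63527 + 6.31·0.24042 + 7.62·0.094907) / 1.9706 = 2.62 meV.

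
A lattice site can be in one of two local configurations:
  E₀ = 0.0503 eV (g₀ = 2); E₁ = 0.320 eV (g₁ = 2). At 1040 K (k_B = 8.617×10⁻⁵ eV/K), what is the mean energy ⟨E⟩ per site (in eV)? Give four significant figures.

0.06298 eV

k_BT = 8.617×10⁻⁵ × 1040 K = 0.0896168 eV.
Eᵢ/kT = 0.561279, 3.57076.
Z = Σ gᵢe^(−Eᵢ/kT) = 2·e^(−0.561279) + 2·e^(−3.57076) = 1.14096 + 0.0562689 = 1.19723.
⟨E⟩ = Σ Eᵢ gᵢe^(−Eᵢ/kT) / Z = (0.0503·1.14096 + 0.320·0.0562689) / 1.19723 = 0.06298 eV.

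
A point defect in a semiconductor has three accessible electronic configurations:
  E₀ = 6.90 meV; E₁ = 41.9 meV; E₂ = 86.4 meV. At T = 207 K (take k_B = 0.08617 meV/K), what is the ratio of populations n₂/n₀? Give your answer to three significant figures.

0.0116

k_BT = 0.08617 × 207 K = 17.837 meV.
n₂/n₀ = exp[−(E₂−E₀)/kT] = exp(−(79.50 meV)/(17.837 meV)) = exp(-4.4570) = 0.0116.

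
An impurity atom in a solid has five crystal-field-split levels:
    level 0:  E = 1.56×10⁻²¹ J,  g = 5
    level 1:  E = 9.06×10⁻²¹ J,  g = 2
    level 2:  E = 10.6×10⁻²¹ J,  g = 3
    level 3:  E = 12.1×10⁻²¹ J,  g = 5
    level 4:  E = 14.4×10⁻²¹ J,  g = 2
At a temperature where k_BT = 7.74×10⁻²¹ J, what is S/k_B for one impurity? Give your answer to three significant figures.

Eᵢ/kT = 0.20155, 1.1705, 1.3695, 1.5633, 1.8605.
Z = Σ gᵢe^(−Eᵢ/kT) = 5·e^(−0.20155) + 2·e^(−1.1705) + 3·e^(−1.3695) + 5·e^(−1.5633) + 2·e^(−1.8605) = 4.0873 + 0.62042 + 0.76270 + 1.0472 + 0.31119 = 6.8288.
⟨E⟩ = Σ EᵢPᵢ = 5.4525 ×10⁻²¹ J.
S/k_B = ln Z + ⟨E⟩/kT = ln(6.8288) + 5.4525/7.74 = 1.9211 + 0.70446 = 2.63.

2.63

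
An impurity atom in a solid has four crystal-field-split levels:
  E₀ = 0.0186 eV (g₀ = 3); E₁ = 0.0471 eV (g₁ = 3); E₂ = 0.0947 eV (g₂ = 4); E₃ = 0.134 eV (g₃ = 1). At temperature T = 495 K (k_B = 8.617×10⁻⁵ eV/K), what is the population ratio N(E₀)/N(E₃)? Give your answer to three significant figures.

44.9

k_BT = 8.617×10⁻⁵ × 495 K = 0.042654 eV.
n₀/n₃ = (g₀/g₃) exp[−(E₀−E₃)/kT] = (3/1) × exp(−(-0.1154 eV)/(0.042654 eV)) = (3/1) × exp(2.7055) = 44.9.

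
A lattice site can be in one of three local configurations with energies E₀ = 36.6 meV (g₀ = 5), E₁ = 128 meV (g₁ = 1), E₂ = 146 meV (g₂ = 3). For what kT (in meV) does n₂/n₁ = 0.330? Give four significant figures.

8.155 meV

n₂/n₁ = (g₂/g₁) exp[−(E₂−E₁)/kT] = 0.330.
⇒ (E₂−E₁)/kT = ln((3/1)/0.330) = ln(9.09091) = 2.20728.
kT = 18 meV / 2.20728 = 8.155 meV.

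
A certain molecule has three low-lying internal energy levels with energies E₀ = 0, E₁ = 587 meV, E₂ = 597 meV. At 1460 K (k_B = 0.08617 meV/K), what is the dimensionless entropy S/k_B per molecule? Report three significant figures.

0.102

k_BT = 0.08617 × 1460 K = 125.81 meV.
Eᵢ/kT = 0, 4.6658, 4.7453.
Z = Σ e^(−Eᵢ/kT) = e^(−0) + e^(−4.6658) + e^(−4.7453) = 1.0000 + 0.0094117 + 0.0086925 = 1.0181.
⟨E⟩ = Σ EᵢPᵢ = 10.524 meV.
S/k_B = ln Z + ⟨E⟩/kT = ln(1.0181) + 10.524/125.81 = 0.017938 + 0.083650 = 0.102.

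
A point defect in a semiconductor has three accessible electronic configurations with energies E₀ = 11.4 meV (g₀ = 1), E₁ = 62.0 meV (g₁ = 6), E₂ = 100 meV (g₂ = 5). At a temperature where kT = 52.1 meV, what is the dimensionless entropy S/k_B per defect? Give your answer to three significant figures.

Eᵢ/kT = 0.21881, 1.1900, 1.9194.
Z = Σ gᵢe^(−Eᵢ/kT) = 1·e^(−0.21881) + 6·e^(−1.1900) + 5·e^(−1.9194) = 0.80347 + 1.8253 + 0.73347 = 3.3622.
⟨E⟩ = Σ EᵢPᵢ = 58.199 meV.
S/k_B = ln Z + ⟨E⟩/kT = ln(3.3622) + 58.199/52.1 = 1.2126 + 1.1171 = 2.33.

2.33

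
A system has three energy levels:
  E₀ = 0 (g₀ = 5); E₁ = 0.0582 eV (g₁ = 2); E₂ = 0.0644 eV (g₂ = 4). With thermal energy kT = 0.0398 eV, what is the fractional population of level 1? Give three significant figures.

0.0741

Eᵢ/kT = 0, 1.4623, 1.6181.
Z = Σ gᵢe^(−Eᵢ/kT) = 5·e^(−0) + 2·e^(−1.4623) + 4·e^(−1.6181) = 5.0000 + 0.46341 + 0.79310 = 6.2565.
P₁ = g₁ e^(−E₁/kT) / Z = 0.46341/6.2565 = 0.0741.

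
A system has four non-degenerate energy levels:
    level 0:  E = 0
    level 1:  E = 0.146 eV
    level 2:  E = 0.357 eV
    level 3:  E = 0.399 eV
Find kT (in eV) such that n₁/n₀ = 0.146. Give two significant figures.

n₁/n₀ = exp[−(E₁−E₀)/kT] = 0.146.
⇒ (E₁−E₀)/kT = ln(1/0.146) = ln(6.849) = 1.924.
kT = 0.146 eV / 1.924 = 0.076 eV.

0.076 eV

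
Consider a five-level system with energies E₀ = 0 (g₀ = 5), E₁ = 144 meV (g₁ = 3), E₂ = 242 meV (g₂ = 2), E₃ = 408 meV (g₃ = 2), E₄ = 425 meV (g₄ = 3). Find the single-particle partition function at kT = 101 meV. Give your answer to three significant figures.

Z = 5.98

Eᵢ/kT = 0, 1.4257, 2.3960, 4.0396, 4.2079.
Z = Σ gᵢe^(−Eᵢ/kT) = 5·e^(−0) + 3·e^(−1.4257) + 2·e^(−2.3960) + 2·e^(−4.0396) + 3·e^(−4.2079) = 5.0000 + 0.72102 + 0.18216 + 0.035209 + 0.044633 = 5.9830.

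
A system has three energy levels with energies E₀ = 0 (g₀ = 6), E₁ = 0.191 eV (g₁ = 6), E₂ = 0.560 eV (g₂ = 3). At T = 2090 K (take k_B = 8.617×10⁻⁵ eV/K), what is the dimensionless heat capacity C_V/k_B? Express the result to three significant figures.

k_BT = 8.617×10⁻⁵ × 2090 K = 0.18010 eV.
Eᵢ/kT = 0, 1.0605, 3.1094.
Z = Σ gᵢe^(−Eᵢ/kT) = 6·e^(−0) + 6·e^(−1.0605) + 3·e^(−3.1094) = 6.0000 + 2.0777 + 0.13388 = 8.2116.
⟨E⟩ = 0.057457 eV, ⟨E²⟩ = 0.014343 eV².
C_V/k_B = (⟨E²⟩ − ⟨E⟩²)/(kT)² = (0.014343 − 0.0033013)/0.032436 = 0.340.

0.340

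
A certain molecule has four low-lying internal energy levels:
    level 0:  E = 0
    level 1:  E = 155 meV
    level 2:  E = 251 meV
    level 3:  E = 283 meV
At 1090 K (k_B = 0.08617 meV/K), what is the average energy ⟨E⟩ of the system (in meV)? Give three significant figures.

k_BT = 0.08617 × 1090 K = 93.925 meV.
Eᵢ/kT = 0, 1.6503, 2.6723, 3.0130.
Z = Σ e^(−Eᵢ/kT) = e^(−0) + e^(−1.6503) + e^(−2.6723) + e^(−3.0130) = 1.0000 + 0.19199 + 0.069093 + 0.049144 = 1.3102.
⟨E⟩ = Σ Eᵢ e^(−Eᵢ/kT) / Z = (0·1.0000 + 155·0.19199 + 251·0.069093 + 283·0.049144) / 1.3102 = 46.6 meV.

46.6 meV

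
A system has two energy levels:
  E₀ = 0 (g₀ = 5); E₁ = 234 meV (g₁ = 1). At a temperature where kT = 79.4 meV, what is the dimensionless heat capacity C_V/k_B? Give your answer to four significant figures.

Eᵢ/kT = 0, 2.94710.
Z = Σ gᵢe^(−Eᵢ/kT) = 5·e^(−0) + 1·e^(−2.94710) = 5.00000 + 0.0524917 = 5.05249.
⟨E⟩ = 2.43109 meV, ⟨E²⟩ = 568.875 meV².
C_V/k_B = (⟨E²⟩ − ⟨E⟩²)/(kT)² = (568.875 − 5.91020)/6304.36 = 0.08930.

0.08930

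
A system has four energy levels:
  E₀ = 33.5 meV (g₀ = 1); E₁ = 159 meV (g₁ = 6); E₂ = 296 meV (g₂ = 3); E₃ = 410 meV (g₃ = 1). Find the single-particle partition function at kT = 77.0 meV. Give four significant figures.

Eᵢ/kT = 0.435065, 2.06494, 3.84416, 5.32468.
Z = Σ gᵢe^(−Eᵢ/kT) = 1·e^(−0.435065) + 6·e^(−2.06494) + 3·e^(−3.84416) + 1·e^(−5.32468) = 0.647223 + 0.760955 + 0.0642131 + 0.00486991 = 1.47726.

Z = 1.477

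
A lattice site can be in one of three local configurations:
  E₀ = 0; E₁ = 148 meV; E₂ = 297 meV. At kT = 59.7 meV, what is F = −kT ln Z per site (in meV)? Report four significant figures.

Eᵢ/kT = 0, 2.47906, 4.97487.
Z = Σ e^(−Eᵢ/kT) = e^(−0) + e^(−2.47906) + e^(−4.97487) = 1.00000 + 0.0838220 + 0.00690942 = 1.09073.
F = −kT ln Z = −59.7 × ln(1.09073) = −59.7 × 0.0868472 = -5.185 meV.

-5.185 meV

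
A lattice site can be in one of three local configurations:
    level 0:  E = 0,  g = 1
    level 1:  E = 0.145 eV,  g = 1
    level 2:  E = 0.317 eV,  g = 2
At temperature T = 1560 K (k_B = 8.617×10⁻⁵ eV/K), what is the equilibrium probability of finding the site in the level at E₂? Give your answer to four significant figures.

k_BT = 8.617×10⁻⁵ × 1560 K = 0.134425 eV.
Eᵢ/kT = 0, 1.07867, 2.35819.
Z = Σ gᵢe^(−Eᵢ/kT) = 1·e^(−0) + 1·e^(−1.07867) + 2·e^(−2.35819) = 1.00000 + 0.340047 + 0.189183 = 1.52923.
P₂ = g₂ e^(−E₂/kT) / Z = 0.189183/1.52923 = 0.1237.

0.1237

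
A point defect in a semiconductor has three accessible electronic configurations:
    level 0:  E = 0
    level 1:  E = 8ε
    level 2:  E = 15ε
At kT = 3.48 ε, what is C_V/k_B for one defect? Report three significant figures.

0.633

Eᵢ/kT = 0, 2.2989, 4.3103.
Z = Σ e^(−Eᵢ/kT) = e^(−0) + e^(−2.2989) + e^(−4.3103) = 1.0000 + 0.10037 + 0.013430 = 1.1138.
⟨E⟩ = 0.90179 ε, ⟨E²⟩ = 8.4804 ε².
C_V/k_B = (⟨E²⟩ − ⟨E⟩²)/(kT)² = (8.4804 − 0.81323)/12.110 = 0.633.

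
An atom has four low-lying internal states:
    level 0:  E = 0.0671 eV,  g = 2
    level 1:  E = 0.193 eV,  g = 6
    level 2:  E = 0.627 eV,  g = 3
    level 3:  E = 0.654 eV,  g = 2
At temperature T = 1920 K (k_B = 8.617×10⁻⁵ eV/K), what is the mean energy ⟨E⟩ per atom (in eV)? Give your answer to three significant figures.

k_BT = 8.617×10⁻⁵ × 1920 K = 0.16545 eV.
Eᵢ/kT = 0.40556, 1.1665, 3.7897, 3.9529.
Z = Σ gᵢe^(−Eᵢ/kT) = 2·e^(−0.40556) + 6·e^(−1.1665) + 3·e^(−3.7897) + 2·e^(−3.9529) = 1.3332 + 1.8687 + 0.067807 + 0.038398 = 3.3081.
⟨E⟩ = Σ Eᵢ gᵢe^(−Eᵢ/kT) / Z = (0.0671·1.3332 + 0.193·1.8687 + 0.627·0.067807 + 0.654·0.038398) / 3.3081 = 0.157 eV.

0.157 eV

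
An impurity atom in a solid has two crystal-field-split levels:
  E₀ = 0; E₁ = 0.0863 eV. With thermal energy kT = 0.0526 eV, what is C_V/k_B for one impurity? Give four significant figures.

Eᵢ/kT = 0, 1.64068.
Z = Σ e^(−Eᵢ/kT) = e^(−0) + e^(−1.64068) = 1.00000 + 0.193848 = 1.19385.
⟨E⟩ = 0.0140127 eV, ⟨E²⟩ = 0.00120930 eV².
C_V/k_B = (⟨E²⟩ − ⟨E⟩²)/(kT)² = (0.00120930 − 0.000196356)/0.00276676 = 0.3661.

0.3661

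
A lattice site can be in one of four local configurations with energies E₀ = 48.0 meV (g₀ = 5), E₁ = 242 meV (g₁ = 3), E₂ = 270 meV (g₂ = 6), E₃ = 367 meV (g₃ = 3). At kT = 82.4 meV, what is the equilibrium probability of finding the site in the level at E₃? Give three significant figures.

Eᵢ/kT = 0.58252, 2.9369, 3.2767, 4.4539.
Z = Σ gᵢe^(−Eᵢ/kT) = 5·e^(−0.58252) + 3·e^(−2.9369) + 6·e^(−3.2767) + 3·e^(−4.4539) = 2.7924 + 0.15909 + 0.22652 + 0.034899 = 3.2129.
P₃ = g₃ e^(−E₃/kT) / Z = 0.034899/3.2129 = 0.0109.

0.0109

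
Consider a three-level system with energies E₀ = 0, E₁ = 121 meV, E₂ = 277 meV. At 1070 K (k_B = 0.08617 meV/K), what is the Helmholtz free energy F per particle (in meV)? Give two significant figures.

k_BT = 0.08617 × 1070 K = 92.20 meV.
Eᵢ/kT = 0, 1.312, 3.004.
Z = Σ e^(−Eᵢ/kT) = e^(−0) + e^(−1.312) + e^(−3.004) = 1.000 + 0.2693 + 0.04959 = 1.319.
F = −kT ln Z = −92.20 × ln(1.319) = −92.20 × 0.2769 = -26 meV.

-26 meV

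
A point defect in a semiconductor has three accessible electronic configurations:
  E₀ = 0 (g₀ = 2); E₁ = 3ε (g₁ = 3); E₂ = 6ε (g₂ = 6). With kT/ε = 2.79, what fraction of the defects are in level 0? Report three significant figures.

Eᵢ/kT = 0, 1.0753, 2.1505.
Z = Σ gᵢe^(−Eᵢ/kT) = 2·e^(−0) + 3·e^(−1.0753) + 6·e^(−2.1505) = 2.0000 + 1.0236 + 0.69856 = 3.7222.
P₀ = g₀ e^(−E₀/kT) / Z = 2.0000/3.7222 = 0.537.

0.537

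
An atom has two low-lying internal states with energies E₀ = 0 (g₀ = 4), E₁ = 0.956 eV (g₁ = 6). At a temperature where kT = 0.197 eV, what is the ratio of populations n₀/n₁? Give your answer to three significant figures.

85.4

n₀/n₁ = (g₀/g₁) exp[−(E₀−E₁)/kT] = (4/6) × exp(−(-0.956 eV)/(0.197 eV)) = (4/6) × exp(4.8528) = 85.4.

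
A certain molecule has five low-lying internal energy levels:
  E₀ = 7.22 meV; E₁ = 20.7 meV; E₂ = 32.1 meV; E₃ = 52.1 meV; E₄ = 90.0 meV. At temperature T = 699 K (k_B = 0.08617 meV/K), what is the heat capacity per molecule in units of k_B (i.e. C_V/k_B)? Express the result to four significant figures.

0.1496

k_BT = 0.08617 × 699 K = 60.2328 meV.
Eᵢ/kT = 0.119868, 0.343667, 0.532932, 0.864977, 1.49420.
Z = Σ e^(−Eᵢ/kT) = e^(−0.119868) + e^(−0.343667) + e^(−0.532932) + e^(−0.864977) + e^(−1.49420) = 0.887038 + 0.709165 + 0.586882 + 0.421061 + 0.224428 = 2.82857.
⟨E⟩ = 29.0107 meV, ⟨E²⟩ = 1384.32 meV².
C_V/k_B = (⟨E²⟩ − ⟨E⟩²)/(kT)² = (1384.32 − 841.621)/3627.99 = 0.1496.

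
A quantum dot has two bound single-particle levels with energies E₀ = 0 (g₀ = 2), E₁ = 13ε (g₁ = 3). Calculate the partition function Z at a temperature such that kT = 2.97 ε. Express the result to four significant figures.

Eᵢ/kT = 0, 4.37710.
Z = Σ gᵢe^(−Eᵢ/kT) = 2·e^(−0) + 3·e^(−4.37710) = 2.00000 + 0.0376852 = 2.03769.

Z = 2.038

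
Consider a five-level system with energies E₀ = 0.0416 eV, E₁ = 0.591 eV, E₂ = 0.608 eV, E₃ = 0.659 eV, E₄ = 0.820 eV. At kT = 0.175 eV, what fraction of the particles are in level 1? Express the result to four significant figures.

0.03854

Eᵢ/kT = 0.237714, 3.37714, 3.47429, 3.76571, 4.68571.
Z = Σ e^(−Eᵢ/kT) = e^(−0.237714) + e^(−3.37714) + e^(−3.47429) + e^(−3.76571) + e^(−4.68571) = 0.788428 + 0.0341450 + 0.0309838 + 0.0231512 + 0.00922618 = 0.885934.
P₁ = e^(−E₁/kT) / Z = 0.0341450/0.885934 = 0.03854.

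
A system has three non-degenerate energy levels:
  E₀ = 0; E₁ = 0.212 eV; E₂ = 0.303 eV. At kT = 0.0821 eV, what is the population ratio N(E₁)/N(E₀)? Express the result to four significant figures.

0.07561

n₁/n₀ = exp[−(E₁−E₀)/kT] = exp(−(0.212 eV)/(0.0821 eV)) = exp(-2.58222) = 0.07561.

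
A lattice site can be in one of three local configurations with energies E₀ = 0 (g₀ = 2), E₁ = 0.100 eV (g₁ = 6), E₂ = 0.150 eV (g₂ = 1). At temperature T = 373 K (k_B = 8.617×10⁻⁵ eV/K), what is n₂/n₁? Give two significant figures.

k_BT = 8.617×10⁻⁵ × 373 K = 0.03214 eV.
n₂/n₁ = (g₂/g₁) exp[−(E₂−E₁)/kT] = (1/6) × exp(−(0.050 eV)/(0.03214 eV)) = (1/6) × exp(-1.556) = 0.035.

0.035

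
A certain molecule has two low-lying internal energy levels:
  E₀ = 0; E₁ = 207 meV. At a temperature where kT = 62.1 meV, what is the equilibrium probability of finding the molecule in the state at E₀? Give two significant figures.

Eᵢ/kT = 0, 3.333.
Z = Σ e^(−Eᵢ/kT) = e^(−0) + e^(−3.333) = 1.000 + 0.03569 = 1.036.
P₀ = e^(−E₀/kT) / Z = 1.000/1.036 = 0.97.

0.97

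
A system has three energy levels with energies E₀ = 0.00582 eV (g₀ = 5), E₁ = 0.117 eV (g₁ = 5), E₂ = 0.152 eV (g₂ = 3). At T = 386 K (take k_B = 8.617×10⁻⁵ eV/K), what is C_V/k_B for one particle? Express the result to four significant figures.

0.4950

k_BT = 8.617×10⁻⁵ × 386 K = 0.0332616 eV.
Eᵢ/kT = 0.174977, 3.51757, 4.56983.
Z = Σ gᵢe^(−Eᵢ/kT) = 5·e^(−0.174977) + 5·e^(−3.51757) + 3·e^(−4.56983) = 4.19738 + 0.148357 + 0.0310792 = 4.37682.
⟨E⟩ = 0.0106266 eV, ⟨E²⟩ = 0.000660545 eV².
C_V/k_B = (⟨E²⟩ − ⟨E⟩²)/(kT)² = (0.000660545 − 0.000112925)/0.00110633 = 0.4950.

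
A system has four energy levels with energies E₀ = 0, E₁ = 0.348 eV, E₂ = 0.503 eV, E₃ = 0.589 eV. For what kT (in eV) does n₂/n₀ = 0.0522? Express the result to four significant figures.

0.1704 eV

n₂/n₀ = exp[−(E₂−E₀)/kT] = 0.0522.
⇒ (E₂−E₀)/kT = ln(1/0.0522) = ln(19.1571) = 2.95267.
kT = 0.503 eV / 2.95267 = 0.1704 eV.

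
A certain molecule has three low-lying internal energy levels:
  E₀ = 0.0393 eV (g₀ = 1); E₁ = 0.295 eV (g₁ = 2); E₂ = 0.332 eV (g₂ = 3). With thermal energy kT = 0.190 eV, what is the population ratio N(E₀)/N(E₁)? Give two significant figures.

1.9

n₀/n₁ = (g₀/g₁) exp[−(E₀−E₁)/kT] = (1/2) × exp(−(-0.2557 eV)/(0.190 eV)) = (1/2) × exp(1.346) = 1.9.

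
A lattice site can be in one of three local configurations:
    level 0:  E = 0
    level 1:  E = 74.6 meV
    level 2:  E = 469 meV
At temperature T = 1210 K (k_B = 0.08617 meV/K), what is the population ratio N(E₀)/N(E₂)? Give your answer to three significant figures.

89.8

k_BT = 0.08617 × 1210 K = 104.27 meV.
n₀/n₂ = exp[−(E₀−E₂)/kT] = exp(−(-469 meV)/(104.27 meV)) = exp(4.4979) = 89.8.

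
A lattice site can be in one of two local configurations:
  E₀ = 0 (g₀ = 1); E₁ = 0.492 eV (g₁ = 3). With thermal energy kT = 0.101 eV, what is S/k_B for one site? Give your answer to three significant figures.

Eᵢ/kT = 0, 4.8713.
Z = Σ gᵢe^(−Eᵢ/kT) = 1·e^(−0) + 3·e^(−4.8713) = 1.0000 + 0.022990 = 1.0230.
⟨E⟩ = Σ EᵢPᵢ = 0.011057 eV.
S/k_B = ln Z + ⟨E⟩/kT = ln(1.0230) + 0.011057/0.101 = 0.022739 + 0.10948 = 0.132.

0.132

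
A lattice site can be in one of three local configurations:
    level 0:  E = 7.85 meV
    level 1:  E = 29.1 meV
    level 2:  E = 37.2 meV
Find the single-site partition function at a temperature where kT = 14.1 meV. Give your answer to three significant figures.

Eᵢ/kT = 0.55674, 2.0638, 2.6383.
Z = Σ e^(−Eᵢ/kT) = e^(−0.55674) + e^(−2.0638) + e^(−2.6383) = 0.57307 + 0.12697 + 0.071483 = 0.77152.

Z = 0.772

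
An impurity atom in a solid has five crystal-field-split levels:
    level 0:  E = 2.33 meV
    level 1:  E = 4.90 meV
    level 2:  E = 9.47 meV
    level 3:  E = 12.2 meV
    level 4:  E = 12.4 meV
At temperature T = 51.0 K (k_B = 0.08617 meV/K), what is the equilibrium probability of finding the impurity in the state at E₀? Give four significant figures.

k_BT = 0.08617 × 51.0 K = 4.39467 meV.
Eᵢ/kT = 0.530188, 1.11499, 2.15488, 2.77609, 2.82160.
Z = Σ e^(−Eᵢ/kT) = e^(−0.530188) + e^(−1.11499) + e^(−2.15488) + e^(−2.77609) + e^(−2.82160) = 0.588494 + 0.327919 + 0.115917 + 0.0622816 + 0.0595106 = 1.15412.
P₀ = e^(−E₀/kT) / Z = 0.588494/1.15412 = 0.5099.

0.5099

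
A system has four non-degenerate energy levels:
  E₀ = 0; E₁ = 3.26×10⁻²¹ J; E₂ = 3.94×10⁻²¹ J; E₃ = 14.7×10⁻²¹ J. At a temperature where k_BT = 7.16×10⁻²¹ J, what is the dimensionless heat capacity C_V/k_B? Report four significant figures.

Eᵢ/kT = 0, 0.455307, 0.550279, 2.05307.
Z = Σ e^(−Eᵢ/kT) = e^(−0) + e^(−0.455307) + e^(−0.550279) + e^(−2.05307) = 1.00000 + 0.634253 + 0.576789 + 0.128340 = 2.33938.
⟨E⟩ = 2.66174, ⟨E²⟩ = 18.5636.
C_V/k_B = (⟨E²⟩ − ⟨E⟩²)/(kT)² = (18.5636 − 7.08486)/51.2656 = 0.2239.

0.2239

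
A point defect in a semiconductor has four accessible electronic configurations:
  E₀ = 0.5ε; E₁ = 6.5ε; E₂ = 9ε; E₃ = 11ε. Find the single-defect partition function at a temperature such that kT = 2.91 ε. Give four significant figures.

Eᵢ/kT = 0.171821, 2.23368, 3.09278, 3.78007.
Z = Σ e^(−Eᵢ/kT) = e^(−0.171821) + e^(−2.23368) + e^(−3.09278) + e^(−3.78007) = 0.842130 + 0.107133 + 0.0453756 + 0.0228211 = 1.01746.

Z = 1.017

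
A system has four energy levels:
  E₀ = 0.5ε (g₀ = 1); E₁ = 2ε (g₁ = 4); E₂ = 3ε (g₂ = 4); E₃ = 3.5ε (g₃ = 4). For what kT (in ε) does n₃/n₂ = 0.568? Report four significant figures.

0.8840 ε

n₃/n₂ = (g₃/g₂) exp[−(E₃−E₂)/kT] = 0.568.
⇒ (E₃−E₂)/kT = ln((4/4)/0.568) = ln(1.76056) = 0.565632.
kT = 0.5ε / 0.565632 = 0.8840 ε.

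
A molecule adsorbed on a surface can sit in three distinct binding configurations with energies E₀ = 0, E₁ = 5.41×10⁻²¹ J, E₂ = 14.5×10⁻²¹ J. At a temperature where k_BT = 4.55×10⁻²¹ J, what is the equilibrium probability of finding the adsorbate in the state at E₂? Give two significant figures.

0.031

Eᵢ/kT = 0, 1.189, 3.187.
Z = Σ e^(−Eᵢ/kT) = e^(−0) + e^(−1.189) + e^(−3.187) = 1.000 + 0.3045 + 0.04130 = 1.346.
P₂ = e^(−E₂/kT) / Z = 0.04130/1.346 = 0.031.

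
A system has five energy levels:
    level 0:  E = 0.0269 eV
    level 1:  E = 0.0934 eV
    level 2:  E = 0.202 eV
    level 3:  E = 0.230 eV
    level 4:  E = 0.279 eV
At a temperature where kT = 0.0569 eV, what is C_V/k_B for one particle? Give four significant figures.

Eᵢ/kT = 0.472759, 1.64148, 3.55009, 4.04218, 4.90334.
Z = Σ e^(−Eᵢ/kT) = e^(−0.472759) + e^(−1.64148) + e^(−3.55009) + e^(−4.04218) + e^(−4.90334) = 0.623280 + 0.193693 + 0.0287221 + 0.0175592 + 0.00742175 = 0.870676.
⟨E⟩ = 0.0537149 eV, ⟨E²⟩ = 0.00553510 eV².
C_V/k_B = (⟨E²⟩ − ⟨E⟩²)/(kT)² = (0.00553510 − 0.00288529)/0.00323761 = 0.8184.

0.8184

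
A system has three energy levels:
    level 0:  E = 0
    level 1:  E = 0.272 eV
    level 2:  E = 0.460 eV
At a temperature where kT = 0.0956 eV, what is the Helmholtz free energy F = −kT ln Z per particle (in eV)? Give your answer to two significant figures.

Eᵢ/kT = 0, 2.845, 4.812.
Z = Σ e^(−Eᵢ/kT) = e^(−0) + e^(−2.845) + e^(−4.812) = 1.000 + 0.05813 + 0.008132 = 1.066.
F = −kT ln Z = −0.0956 × ln(1.066) = −0.0956 × 0.06391 = -0.0061 eV.

-0.0061 eV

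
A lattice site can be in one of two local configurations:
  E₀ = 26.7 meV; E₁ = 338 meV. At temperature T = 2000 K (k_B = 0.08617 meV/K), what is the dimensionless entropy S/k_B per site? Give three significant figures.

k_BT = 0.08617 × 2000 K = 172.34 meV.
Eᵢ/kT = 0.15493, 1.9612.
Z = Σ e^(−Eᵢ/kT) = e^(−0.15493) + e^(−1.9612) = 0.85648 + 0.14069 = 0.99717.
⟨E⟩ = Σ EᵢPᵢ = 70.621 meV.
S/k_B = ln Z + ⟨E⟩/kT = ln(0.99717) + 70.621/172.34 = -0.0028340 + 0.40978 = 0.407.

0.407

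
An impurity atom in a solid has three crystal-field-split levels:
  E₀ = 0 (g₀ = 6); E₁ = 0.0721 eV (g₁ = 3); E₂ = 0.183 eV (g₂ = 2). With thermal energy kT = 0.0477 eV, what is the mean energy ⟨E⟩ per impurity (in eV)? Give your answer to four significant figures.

0.008293 eV

Eᵢ/kT = 0, 1.51153, 3.83648.
Z = Σ gᵢe^(−Eᵢ/kT) = 6·e^(−0) + 3·e^(−1.51153) + 2·e^(−3.83648) = 6.00000 + 0.661717 + 0.0431388 = 6.70486.
⟨E⟩ = Σ Eᵢ gᵢe^(−Eᵢ/kT) / Z = (0·6.00000 + 0.0721·0.661717 + 0.183·0.0431388) / 6.70486 = 0.008293 eV.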